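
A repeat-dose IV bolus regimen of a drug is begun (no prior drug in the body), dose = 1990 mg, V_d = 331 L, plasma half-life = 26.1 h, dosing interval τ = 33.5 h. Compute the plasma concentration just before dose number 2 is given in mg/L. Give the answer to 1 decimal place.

2.5 mg/L

C₀ per dose = Dose / Vd = 1990 / 331 = 6.012 mg/L
k = ln2 / t½ = 0.693147 / 26.1 = 0.02656 h⁻¹
Fraction remaining after one interval: r = e^(−kτ) = e^(−0.02656 × 33.5) = 0.4108
Before dose 2, 1 dose has been given (aged 1τ).
C_trough = C₀ × r = 6.012 × 0.4108 = 2.470 mg/L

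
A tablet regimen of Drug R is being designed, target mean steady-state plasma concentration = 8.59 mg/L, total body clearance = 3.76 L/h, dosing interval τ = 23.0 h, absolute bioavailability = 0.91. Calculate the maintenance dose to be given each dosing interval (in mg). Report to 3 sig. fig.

At steady state, F × (Dose/τ) = Css × CL.
Dose = Css × CL × τ / F = 8.59 × 3.760 × 23.0 / 0.91 = 816.3 mg

816 mg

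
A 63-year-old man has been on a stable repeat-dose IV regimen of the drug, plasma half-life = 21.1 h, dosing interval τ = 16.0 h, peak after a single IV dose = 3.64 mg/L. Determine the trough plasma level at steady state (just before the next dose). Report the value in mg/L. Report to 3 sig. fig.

k = ln2 / t½ = 0.693147 / 21.1 = 0.03285 h⁻¹
e^(−kτ) = e^(−0.03285 × 16.0) = 0.5912
Accumulation ratio R = 1 / (1 − e^(−kτ)) = 1 / (1 − 0.5912) = 2.446
Steady-state trough = C₀ × R × e^(−kτ) = 3.64 × 2.446 × 0.5912 = 5.264 mg/L

5.26 mg/L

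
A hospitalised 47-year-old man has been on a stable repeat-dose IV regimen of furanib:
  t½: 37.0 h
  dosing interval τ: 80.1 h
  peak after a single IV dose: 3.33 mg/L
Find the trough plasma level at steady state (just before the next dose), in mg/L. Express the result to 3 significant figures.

0.956 mg/L

k = ln2 / t½ = 0.693147 / 37.0 = 0.01873 h⁻¹
e^(−kτ) = e^(−0.01873 × 80.1) = 0.2231
Accumulation ratio R = 1 / (1 − e^(−kτ)) = 1 / (1 − 0.2231) = 1.287
Steady-state trough = C₀ × R × e^(−kτ) = 3.33 × 1.287 × 0.2231 = 0.9561 mg/L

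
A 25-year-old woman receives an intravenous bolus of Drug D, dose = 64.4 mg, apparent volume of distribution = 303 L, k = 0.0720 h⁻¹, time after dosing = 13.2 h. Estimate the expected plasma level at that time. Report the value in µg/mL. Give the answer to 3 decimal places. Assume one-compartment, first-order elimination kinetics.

C₀ = Dose / Vd = 64.40 / 303 = 0.2125 mg/L
C = C₀ · e^(−k·t) = 0.2125 × e^(−0.07200 × 13.2)
  = 0.2125 × 0.3866 = 0.08215 mg/L
(0.08215 mg/L = 0.08215 µg/mL)

0.082 µg/mL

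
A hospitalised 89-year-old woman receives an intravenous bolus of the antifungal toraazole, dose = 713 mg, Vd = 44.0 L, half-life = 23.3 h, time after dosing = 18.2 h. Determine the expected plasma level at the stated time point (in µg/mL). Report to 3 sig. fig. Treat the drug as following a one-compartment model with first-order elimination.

9.43 µg/mL

C₀ = Dose / Vd = 713.0 / 44.0 = 16.20 mg/L
k = ln2 / t½ = 0.693147 / 23.3 = 0.02975 h⁻¹
C = C₀ · e^(−k·t) = 16.20 × e^(−0.02975 × 18.2)
  = 16.20 × 0.5819 = 9.427 mg/L
(9.427 mg/L = 9.427 µg/mL)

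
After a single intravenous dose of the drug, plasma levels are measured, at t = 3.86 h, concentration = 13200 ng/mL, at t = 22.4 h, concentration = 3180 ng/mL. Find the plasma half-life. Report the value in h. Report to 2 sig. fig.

k = ln(C₁/C₂) / (t₂ − t₁) = ln(13200/3180) / (22.4 − 3.86)
  = 1.423 / 18.54 = 0.07675 h⁻¹
t½ = ln2 / k = 0.693147 / 0.07675 = 9.031 h

9.0 h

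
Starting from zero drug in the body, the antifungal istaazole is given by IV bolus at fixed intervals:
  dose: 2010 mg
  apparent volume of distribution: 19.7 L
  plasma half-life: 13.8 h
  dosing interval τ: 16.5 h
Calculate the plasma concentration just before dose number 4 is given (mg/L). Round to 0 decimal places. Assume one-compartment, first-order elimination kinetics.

C₀ per dose = Dose / Vd = 2010 / 19.7 = 102.0 mg/L
k = ln2 / t½ = 0.693147 / 13.8 = 0.05023 h⁻¹
Fraction remaining after one interval: r = e^(−kτ) = e^(−0.05023 × 16.5) = 0.4366
Before dose 4, 3 doses have been given (aged 1τ, 2τ, 3τ).
C_trough = C₀ × (r + r² + … + r^3) = C₀ × r(1−r^3)/(1−r)
        = 102.0 × 0.4366 × (1 − 0.08322) / (1 − 0.4366) = 72.47 mg/L

72 mg/L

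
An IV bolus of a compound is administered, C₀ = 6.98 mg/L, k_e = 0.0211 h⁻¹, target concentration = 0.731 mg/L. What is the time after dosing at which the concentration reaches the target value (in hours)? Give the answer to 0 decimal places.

t = ln(C₀ / C) / k = ln(6.980 / 0.731) / 0.02110
  = ln(9.549) / 0.02110 = 2.256 / 0.02110 = 106.9 h

107 h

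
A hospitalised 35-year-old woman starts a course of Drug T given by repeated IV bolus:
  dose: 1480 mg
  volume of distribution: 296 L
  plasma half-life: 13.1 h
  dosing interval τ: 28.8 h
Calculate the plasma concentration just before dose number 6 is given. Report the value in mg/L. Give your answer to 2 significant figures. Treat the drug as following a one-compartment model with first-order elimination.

C₀ per dose = Dose / Vd = 1480 / 296 = 5.000 mg/L
k = ln2 / t½ = 0.693147 / 13.1 = 0.05291 h⁻¹
Fraction remaining after one interval: r = e^(−kτ) = e^(−0.05291 × 28.8) = 0.2179
Before dose 6, 5 doses have been given (aged 1τ, 2τ, 3τ, 4τ, 5τ).
C_trough = C₀ × (r + r² + … + r^5) = C₀ × r(1−r^5)/(1−r)
        = 5.000 × 0.2179 × (1 − 0.0004912) / (1 − 0.2179) = 1.392 mg/L

1.4 mg/L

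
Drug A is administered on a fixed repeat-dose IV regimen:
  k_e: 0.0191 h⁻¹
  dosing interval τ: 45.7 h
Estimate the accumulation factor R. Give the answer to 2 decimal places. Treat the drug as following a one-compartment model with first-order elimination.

1.72

e^(−kτ) = e^(−0.01910 × 45.7) = 0.4178
Accumulation ratio R = 1 / (1 − e^(−kτ)) = 1 / (1 − 0.4178) = 1.718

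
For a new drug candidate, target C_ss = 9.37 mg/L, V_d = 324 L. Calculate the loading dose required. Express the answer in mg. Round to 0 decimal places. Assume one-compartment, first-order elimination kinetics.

LD = Css × Vd = 9.37 × 324 = 3036 mg

3036 mg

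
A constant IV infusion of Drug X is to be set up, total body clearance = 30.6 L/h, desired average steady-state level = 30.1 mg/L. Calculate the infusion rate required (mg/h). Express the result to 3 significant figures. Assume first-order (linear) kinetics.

At steady state, infusion rate R₀ = Css × CL = 30.1 × 30.60 = 921.1 mg/h

921 mg/h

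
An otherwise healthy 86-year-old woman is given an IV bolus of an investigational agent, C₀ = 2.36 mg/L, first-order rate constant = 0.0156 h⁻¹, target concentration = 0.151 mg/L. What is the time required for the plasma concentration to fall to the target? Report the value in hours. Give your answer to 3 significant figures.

t = ln(C₀ / C) / k = ln(2.360 / 0.151) / 0.01560
  = ln(15.63) / 0.01560 = 2.749 / 0.01560 = 176.2 h

176 h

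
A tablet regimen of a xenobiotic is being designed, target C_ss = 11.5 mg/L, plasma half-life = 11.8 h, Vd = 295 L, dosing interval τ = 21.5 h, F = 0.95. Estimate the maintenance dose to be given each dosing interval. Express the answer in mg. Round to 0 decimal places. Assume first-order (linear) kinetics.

4510 mg

k = ln2 / t½ = 0.693147 / 11.8 = 0.05874 h⁻¹
CL = k × Vd = 0.05874 × 295 = 17.33 L/h
At steady state, F × (Dose/τ) = Css × CL.
Dose = Css × CL × τ / F = 11.5 × 17.33 × 21.5 / 0.95 = 4510 mg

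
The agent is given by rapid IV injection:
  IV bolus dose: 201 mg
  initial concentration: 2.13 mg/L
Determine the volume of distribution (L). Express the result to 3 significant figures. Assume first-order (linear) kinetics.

94.4 L

Vd = Dose / C₀ = 201.0 / 2.13 = 94.37 L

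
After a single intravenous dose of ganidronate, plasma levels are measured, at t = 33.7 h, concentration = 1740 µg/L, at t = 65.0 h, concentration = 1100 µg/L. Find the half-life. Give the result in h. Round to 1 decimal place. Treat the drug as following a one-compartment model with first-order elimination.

47.3 h

k = ln(C₁/C₂) / (t₂ − t₁) = ln(1740/1100) / (65.0 − 33.7)
  = 0.4586 / 31.30 = 0.01465 h⁻¹
t½ = ln2 / k = 0.693147 / 0.01465 = 47.31 h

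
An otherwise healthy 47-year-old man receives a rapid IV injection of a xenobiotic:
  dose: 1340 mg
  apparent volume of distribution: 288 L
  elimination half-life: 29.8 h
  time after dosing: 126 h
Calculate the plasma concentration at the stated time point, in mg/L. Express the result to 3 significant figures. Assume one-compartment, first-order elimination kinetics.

C₀ = Dose / Vd = 1340 / 288 = 4.653 mg/L
k = ln2 / t½ = 0.693147 / 29.8 = 0.02326 h⁻¹
C = C₀ · e^(−k·t) = 4.653 × e^(−0.02326 × 126)
  = 4.653 × 0.05336 = 0.2483 mg/L

0.248 mg/L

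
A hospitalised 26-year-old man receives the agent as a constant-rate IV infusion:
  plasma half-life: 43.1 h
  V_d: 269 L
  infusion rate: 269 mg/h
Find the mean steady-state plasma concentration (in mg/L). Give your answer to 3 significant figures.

k = ln2 / t½ = 0.693147 / 43.1 = 0.01608 h⁻¹
CL = k × Vd = 0.01608 × 269 = 4.326 L/h
At steady state Css = R₀ / CL = 269 / 4.326 = 62.18 mg/L

62.2 mg/L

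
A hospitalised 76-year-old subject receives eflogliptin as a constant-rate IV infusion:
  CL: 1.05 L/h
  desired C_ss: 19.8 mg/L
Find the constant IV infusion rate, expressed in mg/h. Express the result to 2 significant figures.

21 mg/h

At steady state, infusion rate R₀ = Css × CL = 19.8 × 1.050 = 20.79 mg/h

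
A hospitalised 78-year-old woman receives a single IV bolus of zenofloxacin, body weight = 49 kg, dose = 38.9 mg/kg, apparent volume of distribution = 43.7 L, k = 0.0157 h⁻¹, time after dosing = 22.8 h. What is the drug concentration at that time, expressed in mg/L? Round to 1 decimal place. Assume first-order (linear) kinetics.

Total dose = 38.9 × 49 = 1906 mg
C₀ = Dose / Vd = 1906 / 43.7 = 43.62 mg/L
C = C₀ · e^(−k·t) = 43.62 × e^(−0.01570 × 22.8)
  = 43.62 × 0.6991 = 30.49 mg/L

30.5 mg/L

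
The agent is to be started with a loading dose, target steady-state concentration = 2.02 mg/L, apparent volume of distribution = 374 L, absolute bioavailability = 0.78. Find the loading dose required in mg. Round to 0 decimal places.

969 mg

LD = Css × Vd / F = 2.02 × 374 / 0.78 = 968.6 mg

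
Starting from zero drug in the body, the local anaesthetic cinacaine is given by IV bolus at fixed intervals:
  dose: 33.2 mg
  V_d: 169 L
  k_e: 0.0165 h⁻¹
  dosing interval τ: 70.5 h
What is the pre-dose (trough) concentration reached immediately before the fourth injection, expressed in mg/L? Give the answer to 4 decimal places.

0.0866 mg/L

C₀ per dose = Dose / Vd = 33.2 / 169 = 0.1964 mg/L
Fraction remaining after one interval: r = e^(−kτ) = e^(−0.01650 × 70.5) = 0.3125
Before dose 4, 3 doses have been given (aged 1τ, 2τ, 3τ).
C_trough = C₀ × (r + r² + … + r^3) = C₀ × r(1−r^3)/(1−r)
        = 0.1964 × 0.3125 × (1 − 0.03052) / (1 − 0.3125) = 0.08655 mg/L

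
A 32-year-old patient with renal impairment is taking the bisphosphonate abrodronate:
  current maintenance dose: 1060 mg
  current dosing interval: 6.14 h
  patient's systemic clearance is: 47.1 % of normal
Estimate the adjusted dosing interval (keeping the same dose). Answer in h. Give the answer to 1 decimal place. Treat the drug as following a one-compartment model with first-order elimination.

To keep the same average steady-state level, dosing rate must scale with clearance.
CL ratio = 47.1 / 100 = 0.4710
New interval (same dose) = 6.14 / 0.4710 = 13.04 h

13.0 h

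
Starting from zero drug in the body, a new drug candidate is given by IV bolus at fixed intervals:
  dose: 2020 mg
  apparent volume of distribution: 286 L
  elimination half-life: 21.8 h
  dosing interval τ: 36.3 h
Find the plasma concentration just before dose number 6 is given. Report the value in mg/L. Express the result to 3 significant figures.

C₀ per dose = Dose / Vd = 2020 / 286 = 7.063 mg/L
k = ln2 / t½ = 0.693147 / 21.8 = 0.03180 h⁻¹
Fraction remaining after one interval: r = e^(−kτ) = e^(−0.03180 × 36.3) = 0.3153
Before dose 6, 5 doses have been given (aged 1τ, 2τ, 3τ, 4τ, 5τ).
C_trough = C₀ × (r + r² + … + r^5) = C₀ × r(1−r^5)/(1−r)
        = 7.063 × 0.3153 × (1 − 0.003116) / (1 − 0.3153) = 3.242 mg/L

3.24 mg/L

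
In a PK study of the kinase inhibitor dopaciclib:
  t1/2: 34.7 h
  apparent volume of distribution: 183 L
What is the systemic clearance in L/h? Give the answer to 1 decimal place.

k = ln2 / t½ = 0.693147 / 34.7 = 0.01998 h⁻¹
CL = k × Vd = 0.01998 × 183 = 3.656 L/h

3.7 L/h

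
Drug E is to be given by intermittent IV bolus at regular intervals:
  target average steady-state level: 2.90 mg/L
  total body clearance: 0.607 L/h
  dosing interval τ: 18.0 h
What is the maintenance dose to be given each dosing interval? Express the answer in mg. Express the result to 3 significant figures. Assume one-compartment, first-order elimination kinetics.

At steady state, Dose/τ = Css × CL.
Dose = Css × CL × τ = 2.90 × 0.6070 × 18.0 = 31.69 mg

31.7 mg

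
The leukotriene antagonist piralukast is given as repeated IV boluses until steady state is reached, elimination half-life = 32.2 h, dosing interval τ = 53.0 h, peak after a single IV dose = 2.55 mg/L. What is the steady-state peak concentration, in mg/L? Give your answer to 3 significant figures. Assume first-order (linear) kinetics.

k = ln2 / t½ = 0.693147 / 32.2 = 0.02153 h⁻¹
e^(−kτ) = e^(−0.02153 × 53.0) = 0.3195
Accumulation ratio R = 1 / (1 − e^(−kτ)) = 1 / (1 − 0.3195) = 1.470
Steady-state peak = C₀ × R = 2.55 × 1.470 = 3.749 mg/L

3.75 mg/L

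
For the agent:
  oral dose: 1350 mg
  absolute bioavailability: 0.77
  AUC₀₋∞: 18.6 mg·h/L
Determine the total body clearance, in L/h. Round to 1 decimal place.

CL = F·Dose / AUC = 0.77 × 1350 / 18.6 = 55.89 L/h

55.9 L/h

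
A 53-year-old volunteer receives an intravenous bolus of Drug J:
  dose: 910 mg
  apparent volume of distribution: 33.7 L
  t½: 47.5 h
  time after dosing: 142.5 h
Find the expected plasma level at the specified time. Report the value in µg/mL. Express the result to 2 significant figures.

C₀ = Dose / Vd = 910.0 / 33.7 = 27.00 mg/L
k = ln2 / t½ = 0.693147 / 47.5 = 0.01459 h⁻¹
t / t½ = 142.5 / 47.5 = 3 half-lives
C = C₀ × (1/2)^3 = 27.00 × 0.1250 = 3.375 mg/L
(3.375 mg/L = 3.375 µg/mL)

3.4 µg/mL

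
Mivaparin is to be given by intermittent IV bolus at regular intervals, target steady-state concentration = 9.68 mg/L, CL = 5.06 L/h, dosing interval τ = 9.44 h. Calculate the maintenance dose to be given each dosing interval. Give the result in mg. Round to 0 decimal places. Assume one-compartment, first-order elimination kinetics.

462 mg

At steady state, Dose/τ = Css × CL.
Dose = Css × CL × τ = 9.68 × 5.060 × 9.44 = 462.4 mg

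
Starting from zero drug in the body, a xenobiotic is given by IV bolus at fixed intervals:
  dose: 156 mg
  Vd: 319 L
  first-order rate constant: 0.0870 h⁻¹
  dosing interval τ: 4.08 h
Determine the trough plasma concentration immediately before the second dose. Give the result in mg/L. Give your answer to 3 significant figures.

0.343 mg/L

C₀ per dose = Dose / Vd = 156 / 319 = 0.4890 mg/L
Fraction remaining after one interval: r = e^(−kτ) = e^(−0.08700 × 4.08) = 0.7012
Before dose 2, 1 dose has been given (aged 1τ).
C_trough = C₀ × r = 0.4890 × 0.7012 = 0.3429 mg/L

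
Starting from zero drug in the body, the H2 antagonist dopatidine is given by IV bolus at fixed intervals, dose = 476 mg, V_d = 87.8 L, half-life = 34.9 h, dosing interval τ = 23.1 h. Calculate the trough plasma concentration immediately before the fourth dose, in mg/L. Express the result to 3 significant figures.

C₀ per dose = Dose / Vd = 476 / 87.8 = 5.421 mg/L
k = ln2 / t½ = 0.693147 / 34.9 = 0.01986 h⁻¹
Fraction remaining after one interval: r = e^(−kτ) = e^(−0.01986 × 23.1) = 0.6321
Before dose 4, 3 doses have been given (aged 1τ, 2τ, 3τ).
C_trough = C₀ × (r + r² + … + r^3) = C₀ × r(1−r^3)/(1−r)
        = 5.421 × 0.6321 × (1 − 0.2526) / (1 − 0.6321) = 6.961 mg/L

6.96 mg/L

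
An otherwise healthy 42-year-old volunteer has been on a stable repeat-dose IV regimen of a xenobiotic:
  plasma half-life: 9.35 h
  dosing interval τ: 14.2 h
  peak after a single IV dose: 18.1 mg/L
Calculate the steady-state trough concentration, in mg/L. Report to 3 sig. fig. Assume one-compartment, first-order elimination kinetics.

k = ln2 / t½ = 0.693147 / 9.35 = 0.07413 h⁻¹
e^(−kτ) = e^(−0.07413 × 14.2) = 0.3490
Accumulation ratio R = 1 / (1 − e^(−kτ)) = 1 / (1 − 0.3490) = 1.536
Steady-state trough = C₀ × R × e^(−kτ) = 18.1 × 1.536 × 0.3490 = 9.703 mg/L

9.70 mg/L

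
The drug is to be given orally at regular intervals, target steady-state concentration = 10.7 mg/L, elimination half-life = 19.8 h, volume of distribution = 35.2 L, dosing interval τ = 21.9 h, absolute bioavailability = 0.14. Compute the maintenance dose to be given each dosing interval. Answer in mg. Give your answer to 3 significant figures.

k = ln2 / t½ = 0.693147 / 19.8 = 0.03501 h⁻¹
CL = k × Vd = 0.03501 × 35.2 = 1.232 L/h
At steady state, F × (Dose/τ) = Css × CL.
Dose = Css × CL × τ / F = 10.7 × 1.232 × 21.9 / 0.14 = 2062 mg

2060 mg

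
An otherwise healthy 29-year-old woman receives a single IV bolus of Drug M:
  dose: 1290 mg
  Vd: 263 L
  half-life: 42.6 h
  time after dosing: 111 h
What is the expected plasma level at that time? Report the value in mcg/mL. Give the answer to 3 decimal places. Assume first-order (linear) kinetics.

C₀ = Dose / Vd = 1290 / 263 = 4.905 mg/L
k = ln2 / t½ = 0.693147 / 42.6 = 0.01627 h⁻¹
C = C₀ · e^(−k·t) = 4.905 × e^(−0.01627 × 111)
  = 4.905 × 0.1643 = 0.8059 mg/L
(0.8059 mg/L = 0.8059 mcg/mL)

0.806 mcg/mL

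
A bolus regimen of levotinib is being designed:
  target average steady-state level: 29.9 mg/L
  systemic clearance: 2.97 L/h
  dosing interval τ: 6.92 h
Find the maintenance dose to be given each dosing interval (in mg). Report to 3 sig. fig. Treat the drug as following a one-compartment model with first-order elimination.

At steady state, Dose/τ = Css × CL.
Dose = Css × CL × τ = 29.9 × 2.970 × 6.92 = 614.5 mg

615 mg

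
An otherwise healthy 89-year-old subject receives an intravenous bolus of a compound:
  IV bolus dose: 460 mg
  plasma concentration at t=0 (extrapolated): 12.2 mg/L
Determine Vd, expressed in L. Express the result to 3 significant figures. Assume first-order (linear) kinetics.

Vd = Dose / C₀ = 460.0 / 12.2 = 37.70 L

37.7 L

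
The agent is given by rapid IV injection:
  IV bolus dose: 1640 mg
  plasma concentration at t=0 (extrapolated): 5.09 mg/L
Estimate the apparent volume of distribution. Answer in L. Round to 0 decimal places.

322 L

Vd = Dose / C₀ = 1640 / 5.09 = 322.2 L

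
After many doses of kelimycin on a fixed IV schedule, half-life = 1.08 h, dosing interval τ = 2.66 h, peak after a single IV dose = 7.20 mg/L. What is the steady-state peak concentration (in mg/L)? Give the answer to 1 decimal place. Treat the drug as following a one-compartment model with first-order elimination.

k = ln2 / t½ = 0.693147 / 1.08 = 0.6418 h⁻¹
e^(−kτ) = e^(−0.6418 × 2.66) = 0.1814
Accumulation ratio R = 1 / (1 − e^(−kτ)) = 1 / (1 − 0.1814) = 1.222
Steady-state peak = C₀ × R = 7.20 × 1.222 = 8.798 mg/L

8.8 mg/L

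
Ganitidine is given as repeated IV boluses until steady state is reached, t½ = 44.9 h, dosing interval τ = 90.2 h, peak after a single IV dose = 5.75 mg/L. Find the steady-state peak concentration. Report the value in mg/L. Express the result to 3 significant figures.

7.65 mg/L

k = ln2 / t½ = 0.693147 / 44.9 = 0.01544 h⁻¹
e^(−kτ) = e^(−0.01544 × 90.2) = 0.2484
Accumulation ratio R = 1 / (1 − e^(−kτ)) = 1 / (1 − 0.2484) = 1.330
Steady-state peak = C₀ × R = 5.75 × 1.330 = 7.648 mg/L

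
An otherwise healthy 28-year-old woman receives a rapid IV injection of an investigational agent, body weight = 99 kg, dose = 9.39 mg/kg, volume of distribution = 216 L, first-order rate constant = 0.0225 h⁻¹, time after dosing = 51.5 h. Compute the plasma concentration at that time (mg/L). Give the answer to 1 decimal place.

1.4 mg/L

Total dose = 9.39 × 99 = 929.6 mg
C₀ = Dose / Vd = 929.6 / 216 = 4.304 mg/L
C = C₀ · e^(−k·t) = 4.304 × e^(−0.02250 × 51.5)
  = 4.304 × 0.3139 = 1.351 mg/L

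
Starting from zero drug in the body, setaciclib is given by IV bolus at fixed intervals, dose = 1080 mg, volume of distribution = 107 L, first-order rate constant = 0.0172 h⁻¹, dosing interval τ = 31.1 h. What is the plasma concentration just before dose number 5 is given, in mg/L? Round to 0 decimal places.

C₀ per dose = Dose / Vd = 1080 / 107 = 10.09 mg/L
Fraction remaining after one interval: r = e^(−kτ) = e^(−0.01720 × 31.1) = 0.5857
Before dose 5, 4 doses have been given (aged 1τ, 2τ, 3τ, 4τ).
C_trough = C₀ × (r + r² + … + r^4) = C₀ × r(1−r^4)/(1−r)
        = 10.09 × 0.5857 × (1 − 0.1177) / (1 − 0.5857) = 12.59 mg/L

13 mg/L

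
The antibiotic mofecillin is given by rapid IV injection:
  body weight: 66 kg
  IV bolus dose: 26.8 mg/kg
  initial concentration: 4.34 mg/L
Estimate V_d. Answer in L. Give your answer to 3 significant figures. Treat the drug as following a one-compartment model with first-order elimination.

408 L

Dose = 26.8 × 66 = 1769 mg
Vd = Dose / C₀ = 1769 / 4.34 = 407.6 L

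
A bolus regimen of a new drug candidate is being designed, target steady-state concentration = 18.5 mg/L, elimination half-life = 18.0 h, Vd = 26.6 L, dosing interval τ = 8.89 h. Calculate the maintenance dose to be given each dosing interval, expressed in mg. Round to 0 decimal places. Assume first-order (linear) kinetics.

k = ln2 / t½ = 0.693147 / 18.0 = 0.03851 h⁻¹
CL = k × Vd = 0.03851 × 26.6 = 1.024 L/h
At steady state, Dose/τ = Css × CL.
Dose = Css × CL × τ = 18.5 × 1.024 × 8.89 = 168.4 mg

168 mg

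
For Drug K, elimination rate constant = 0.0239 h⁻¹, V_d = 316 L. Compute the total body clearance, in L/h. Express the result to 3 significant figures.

CL = k × Vd = 0.0239 × 316 = 7.552 L/h

7.55 L/h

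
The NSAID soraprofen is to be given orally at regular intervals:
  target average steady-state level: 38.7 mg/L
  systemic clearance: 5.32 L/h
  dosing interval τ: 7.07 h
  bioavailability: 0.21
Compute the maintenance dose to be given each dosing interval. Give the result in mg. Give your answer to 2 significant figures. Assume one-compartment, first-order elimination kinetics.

6900 mg

At steady state, F × (Dose/τ) = Css × CL.
Dose = Css × CL × τ / F = 38.7 × 5.320 × 7.07 / 0.21 = 6931 mg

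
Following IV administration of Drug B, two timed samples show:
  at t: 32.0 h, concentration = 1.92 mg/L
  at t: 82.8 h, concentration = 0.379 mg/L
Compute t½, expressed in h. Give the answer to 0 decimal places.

22 h

k = ln(C₁/C₂) / (t₂ − t₁) = ln(1.92/0.379) / (82.8 − 32.0)
  = 1.623 / 50.80 = 0.03195 h⁻¹
t½ = ln2 / k = 0.693147 / 0.03195 = 21.69 h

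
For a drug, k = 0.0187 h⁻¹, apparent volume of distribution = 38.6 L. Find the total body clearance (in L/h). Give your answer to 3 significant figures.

CL = k × Vd = 0.0187 × 38.6 = 0.7218 L/h

0.722 L/h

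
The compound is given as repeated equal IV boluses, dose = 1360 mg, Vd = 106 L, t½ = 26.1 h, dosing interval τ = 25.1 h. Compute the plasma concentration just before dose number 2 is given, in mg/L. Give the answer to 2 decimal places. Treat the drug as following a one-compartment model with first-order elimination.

6.59 mg/L

C₀ per dose = Dose / Vd = 1360 / 106 = 12.83 mg/L
k = ln2 / t½ = 0.693147 / 26.1 = 0.02656 h⁻¹
Fraction remaining after one interval: r = e^(−kτ) = e^(−0.02656 × 25.1) = 0.5134
Before dose 2, 1 dose has been given (aged 1τ).
C_trough = C₀ × r = 12.83 × 0.5134 = 6.587 mg/L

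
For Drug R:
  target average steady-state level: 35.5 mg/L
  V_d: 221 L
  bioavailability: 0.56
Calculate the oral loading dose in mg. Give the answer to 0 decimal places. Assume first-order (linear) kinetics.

LD = Css × Vd / F = 35.5 × 221 / 0.56 = 14010 mg

14010 mg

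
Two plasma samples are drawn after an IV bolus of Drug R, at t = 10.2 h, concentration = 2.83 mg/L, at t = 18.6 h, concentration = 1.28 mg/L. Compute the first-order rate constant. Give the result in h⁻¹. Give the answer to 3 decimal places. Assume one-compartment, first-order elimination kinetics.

0.094 h⁻¹

k = ln(C₁/C₂) / (t₂ − t₁) = ln(2.83/1.28) / (18.6 − 10.2)
  = 0.7934 / 8.400 = 0.09445 h⁻¹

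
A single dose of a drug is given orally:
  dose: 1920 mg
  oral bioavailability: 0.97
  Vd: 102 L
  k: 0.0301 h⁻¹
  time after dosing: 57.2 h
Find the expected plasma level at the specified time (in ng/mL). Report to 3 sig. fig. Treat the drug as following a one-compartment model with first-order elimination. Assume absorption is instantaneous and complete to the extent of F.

Amount reaching circulation = F × Dose = 0.97 × 1920 = 1862 mg
C₀ = F·Dose / Vd = 1862 / 102 = 18.25 mg/L
C = C₀ · e^(−k·t) = 18.25 × e^(−0.03010 × 57.2)
  = 18.25 × 0.1788 = 3.263 mg/L
Convert: 3.263 mg/L × 1000 = 3263 ng/mL

3260 ng/mL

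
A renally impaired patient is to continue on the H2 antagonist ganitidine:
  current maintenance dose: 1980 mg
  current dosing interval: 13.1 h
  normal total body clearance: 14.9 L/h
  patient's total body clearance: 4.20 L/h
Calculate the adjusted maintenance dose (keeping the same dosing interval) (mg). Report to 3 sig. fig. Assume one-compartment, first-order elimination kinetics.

To keep the same average steady-state level, dosing rate must scale with clearance.
CL ratio = 4.20 / 14.9 = 0.2819
New dose (same interval) = 1980 × 0.2819 = 558.2 mg

558 mg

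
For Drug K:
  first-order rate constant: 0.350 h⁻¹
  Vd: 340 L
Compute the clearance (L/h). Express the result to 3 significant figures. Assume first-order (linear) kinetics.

CL = k × Vd = 0.350 × 340 = 119.0 L/h

119 L/h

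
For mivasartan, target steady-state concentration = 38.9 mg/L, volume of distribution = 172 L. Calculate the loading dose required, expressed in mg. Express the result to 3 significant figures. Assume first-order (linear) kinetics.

LD = Css × Vd = 38.9 × 172 = 6691 mg

6690 mg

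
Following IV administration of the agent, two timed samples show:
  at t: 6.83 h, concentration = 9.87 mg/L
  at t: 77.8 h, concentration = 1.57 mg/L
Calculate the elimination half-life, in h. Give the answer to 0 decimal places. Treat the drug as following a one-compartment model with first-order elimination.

k = ln(C₁/C₂) / (t₂ − t₁) = ln(9.87/1.57) / (77.8 − 6.83)
  = 1.838 / 70.97 = 0.02590 h⁻¹
t½ = ln2 / k = 0.693147 / 0.02590 = 26.76 h

27 h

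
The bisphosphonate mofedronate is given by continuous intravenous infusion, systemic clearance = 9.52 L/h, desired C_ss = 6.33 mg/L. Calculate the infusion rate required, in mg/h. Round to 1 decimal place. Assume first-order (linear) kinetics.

60.3 mg/h

At steady state, infusion rate R₀ = Css × CL = 6.33 × 9.520 = 60.26 mg/h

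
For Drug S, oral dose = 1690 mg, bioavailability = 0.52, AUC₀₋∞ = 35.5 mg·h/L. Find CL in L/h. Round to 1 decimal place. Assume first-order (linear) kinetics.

CL = F·Dose / AUC = 0.52 × 1690 / 35.5 = 24.75 L/h

24.8 L/h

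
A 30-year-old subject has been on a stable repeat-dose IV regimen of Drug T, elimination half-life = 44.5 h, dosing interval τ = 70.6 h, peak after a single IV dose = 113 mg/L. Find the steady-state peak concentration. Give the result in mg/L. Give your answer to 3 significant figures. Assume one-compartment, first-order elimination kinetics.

169 mg/L

k = ln2 / t½ = 0.693147 / 44.5 = 0.01558 h⁻¹
e^(−kτ) = e^(−0.01558 × 70.6) = 0.3329
Accumulation ratio R = 1 / (1 − e^(−kτ)) = 1 / (1 − 0.3329) = 1.499
Steady-state peak = C₀ × R = 113 × 1.499 = 169.4 mg/L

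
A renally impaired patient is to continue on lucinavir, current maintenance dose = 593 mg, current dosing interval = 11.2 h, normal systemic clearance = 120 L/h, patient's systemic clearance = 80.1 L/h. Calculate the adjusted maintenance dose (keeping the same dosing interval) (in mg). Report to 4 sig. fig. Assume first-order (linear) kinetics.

395.8 mg

To keep the same average steady-state level, dosing rate must scale with clearance.
CL ratio = 80.1 / 120 = 0.6675
New dose (same interval) = 593 × 0.6675 = 395.8 mg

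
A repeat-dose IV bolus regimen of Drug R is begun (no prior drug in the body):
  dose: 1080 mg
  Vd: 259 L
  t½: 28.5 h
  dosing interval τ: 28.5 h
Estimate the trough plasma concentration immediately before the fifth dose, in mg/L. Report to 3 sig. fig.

3.91 mg/L

C₀ per dose = Dose / Vd = 1080 / 259 = 4.170 mg/L
k = ln2 / t½ = 0.693147 / 28.5 = 0.02432 h⁻¹
Fraction remaining after one interval: r = e^(−kτ) = e^(−0.02432 × 28.5) = 0.5000
Before dose 5, 4 doses have been given (aged 1τ, 2τ, 3τ, 4τ).
C_trough = C₀ × (r + r² + … + r^4) = C₀ × r(1−r^4)/(1−r)
        = 4.170 × 0.5000 × (1 − 0.06250) / (1 − 0.5000) = 3.909 mg/L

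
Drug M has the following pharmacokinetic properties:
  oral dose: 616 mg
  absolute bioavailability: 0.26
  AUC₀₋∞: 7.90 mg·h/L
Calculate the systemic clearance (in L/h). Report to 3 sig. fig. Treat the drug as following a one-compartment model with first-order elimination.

20.3 L/h

CL = F·Dose / AUC = 0.26 × 616 / 7.90 = 20.27 L/h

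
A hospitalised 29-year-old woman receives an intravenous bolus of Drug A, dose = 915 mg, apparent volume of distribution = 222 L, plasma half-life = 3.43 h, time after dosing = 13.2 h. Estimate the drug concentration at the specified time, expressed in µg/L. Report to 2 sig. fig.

290 µg/L

C₀ = Dose / Vd = 915.0 / 222 = 4.122 mg/L
k = ln2 / t½ = 0.693147 / 3.43 = 0.2021 h⁻¹
C = C₀ · e^(−k·t) = 4.122 × e^(−0.2021 × 13.2)
  = 4.122 × 0.06941 = 0.2861 mg/L
Convert: 0.2861 mg/L × 1000 = 286.1 µg/L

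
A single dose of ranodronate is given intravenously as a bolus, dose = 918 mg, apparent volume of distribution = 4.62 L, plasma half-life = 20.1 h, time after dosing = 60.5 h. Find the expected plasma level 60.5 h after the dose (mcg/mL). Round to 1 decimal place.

24.7 mcg/mL

C₀ = Dose / Vd = 918.0 / 4.62 = 198.7 mg/L
k = ln2 / t½ = 0.693147 / 20.1 = 0.03448 h⁻¹
C = C₀ · e^(−k·t) = 198.7 × e^(−0.03448 × 60.5)
  = 198.7 × 0.1242 = 24.68 mg/L
(24.68 mg/L = 24.68 mcg/mL)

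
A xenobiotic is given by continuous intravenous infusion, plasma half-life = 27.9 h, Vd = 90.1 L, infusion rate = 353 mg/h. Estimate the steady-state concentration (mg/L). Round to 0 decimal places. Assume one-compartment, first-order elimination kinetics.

k = ln2 / t½ = 0.693147 / 27.9 = 0.02484 h⁻¹
CL = k × Vd = 0.02484 × 90.1 = 2.238 L/h
At steady state Css = R₀ / CL = 353 / 2.238 = 157.7 mg/L

158 mg/L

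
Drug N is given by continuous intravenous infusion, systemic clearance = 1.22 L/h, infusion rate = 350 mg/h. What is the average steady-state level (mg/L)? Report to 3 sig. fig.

At steady state Css = R₀ / CL = 350 / 1.220 = 286.9 mg/L

287 mg/L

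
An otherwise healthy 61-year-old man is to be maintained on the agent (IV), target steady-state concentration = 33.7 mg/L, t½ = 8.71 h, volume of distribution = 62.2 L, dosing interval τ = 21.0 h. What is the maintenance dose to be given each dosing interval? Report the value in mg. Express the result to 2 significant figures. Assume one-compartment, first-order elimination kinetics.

k = ln2 / t½ = 0.693147 / 8.71 = 0.07958 h⁻¹
CL = k × Vd = 0.07958 × 62.2 = 4.950 L/h
At steady state, Dose/τ = Css × CL.
Dose = Css × CL × τ = 33.7 × 4.950 × 21.0 = 3503 mg

3500 mg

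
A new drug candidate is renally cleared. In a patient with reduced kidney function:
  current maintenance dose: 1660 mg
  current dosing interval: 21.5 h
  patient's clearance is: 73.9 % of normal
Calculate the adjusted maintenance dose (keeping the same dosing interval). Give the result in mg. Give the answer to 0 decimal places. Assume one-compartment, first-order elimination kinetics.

1227 mg

To keep the same average steady-state level, dosing rate must scale with clearance.
CL ratio = 73.9 / 100 = 0.7390
New dose (same interval) = 1660 × 0.7390 = 1227 mg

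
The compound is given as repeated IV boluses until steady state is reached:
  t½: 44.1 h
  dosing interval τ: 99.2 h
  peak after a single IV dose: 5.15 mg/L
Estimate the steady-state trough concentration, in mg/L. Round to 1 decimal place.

k = ln2 / t½ = 0.693147 / 44.1 = 0.01572 h⁻¹
e^(−kτ) = e^(−0.01572 × 99.2) = 0.2103
Accumulation ratio R = 1 / (1 − e^(−kτ)) = 1 / (1 − 0.2103) = 1.266
Steady-state trough = C₀ × R × e^(−kτ) = 5.15 × 1.266 × 0.2103 = 1.371 mg/L

1.4 mg/L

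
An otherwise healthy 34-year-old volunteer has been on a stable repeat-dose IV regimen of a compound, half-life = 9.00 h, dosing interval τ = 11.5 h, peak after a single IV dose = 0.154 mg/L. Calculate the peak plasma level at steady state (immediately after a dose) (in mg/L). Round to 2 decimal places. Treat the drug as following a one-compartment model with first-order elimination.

k = ln2 / t½ = 0.693147 / 9.00 = 0.07702 h⁻¹
e^(−kτ) = e^(−0.07702 × 11.5) = 0.4124
Accumulation ratio R = 1 / (1 − e^(−kτ)) = 1 / (1 − 0.4124) = 1.702
Steady-state peak = C₀ × R = 0.154 × 1.702 = 0.2621 mg/L

0.26 mg/L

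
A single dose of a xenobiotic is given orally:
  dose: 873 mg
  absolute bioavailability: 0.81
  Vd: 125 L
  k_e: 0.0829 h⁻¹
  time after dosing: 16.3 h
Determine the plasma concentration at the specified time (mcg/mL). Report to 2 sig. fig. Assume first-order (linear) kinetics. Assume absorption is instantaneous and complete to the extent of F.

Amount reaching circulation = F × Dose = 0.81 × 873.0 = 707.1 mg
C₀ = F·Dose / Vd = 707.1 / 125 = 5.657 mg/L
C = C₀ · e^(−k·t) = 5.657 × e^(−0.08290 × 16.3)
  = 5.657 × 0.2589 = 1.465 mg/L
(1.465 mg/L = 1.465 mcg/mL)

1.5 mcg/mL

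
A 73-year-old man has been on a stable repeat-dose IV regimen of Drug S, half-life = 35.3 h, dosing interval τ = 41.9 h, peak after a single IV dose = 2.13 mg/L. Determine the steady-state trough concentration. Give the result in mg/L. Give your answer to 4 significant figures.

k = ln2 / t½ = 0.693147 / 35.3 = 0.01964 h⁻¹
e^(−kτ) = e^(−0.01964 × 41.9) = 0.4391
Accumulation ratio R = 1 / (1 − e^(−kτ)) = 1 / (1 − 0.4391) = 1.783
Steady-state trough = C₀ × R × e^(−kτ) = 2.13 × 1.783 × 0.4391 = 1.668 mg/L

1.668 mg/L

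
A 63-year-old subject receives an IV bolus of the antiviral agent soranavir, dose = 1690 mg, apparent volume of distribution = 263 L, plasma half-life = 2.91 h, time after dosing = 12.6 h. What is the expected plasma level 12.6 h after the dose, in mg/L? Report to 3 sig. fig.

0.320 mg/L

C₀ = Dose / Vd = 1690 / 263 = 6.426 mg/L
k = ln2 / t½ = 0.693147 / 2.91 = 0.2382 h⁻¹
C = C₀ · e^(−k·t) = 6.426 × e^(−0.2382 × 12.6)
  = 6.426 × 0.04972 = 0.3195 mg/L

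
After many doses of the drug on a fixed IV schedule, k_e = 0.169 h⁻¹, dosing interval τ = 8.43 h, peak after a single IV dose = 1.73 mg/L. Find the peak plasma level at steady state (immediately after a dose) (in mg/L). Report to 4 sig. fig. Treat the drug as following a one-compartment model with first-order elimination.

2.278 mg/L

e^(−kτ) = e^(−0.1690 × 8.43) = 0.2406
Accumulation ratio R = 1 / (1 − e^(−kτ)) = 1 / (1 − 0.2406) = 1.317
Steady-state peak = C₀ × R = 1.73 × 1.317 = 2.278 mg/L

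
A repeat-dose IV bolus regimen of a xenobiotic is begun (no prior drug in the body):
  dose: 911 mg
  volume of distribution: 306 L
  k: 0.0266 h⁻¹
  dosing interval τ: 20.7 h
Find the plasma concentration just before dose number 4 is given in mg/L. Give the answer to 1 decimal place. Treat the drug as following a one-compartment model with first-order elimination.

3.3 mg/L

C₀ per dose = Dose / Vd = 911 / 306 = 2.977 mg/L
Fraction remaining after one interval: r = e^(−kτ) = e^(−0.02660 × 20.7) = 0.5766
Before dose 4, 3 doses have been given (aged 1τ, 2τ, 3τ).
C_trough = C₀ × (r + r² + … + r^3) = C₀ × r(1−r^3)/(1−r)
        = 2.977 × 0.5766 × (1 − 0.1917) / (1 − 0.5766) = 3.277 mg/L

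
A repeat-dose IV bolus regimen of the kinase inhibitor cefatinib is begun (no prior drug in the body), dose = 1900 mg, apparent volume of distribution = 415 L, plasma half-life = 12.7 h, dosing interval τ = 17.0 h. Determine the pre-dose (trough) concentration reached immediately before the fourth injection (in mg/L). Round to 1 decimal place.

C₀ per dose = Dose / Vd = 1900 / 415 = 4.578 mg/L
k = ln2 / t½ = 0.693147 / 12.7 = 0.05458 h⁻¹
Fraction remaining after one interval: r = e^(−kτ) = e^(−0.05458 × 17.0) = 0.3954
Before dose 4, 3 doses have been given (aged 1τ, 2τ, 3τ).
C_trough = C₀ × (r + r² + … + r^3) = C₀ × r(1−r^3)/(1−r)
        = 4.578 × 0.3954 × (1 − 0.06182) / (1 − 0.3954) = 2.809 mg/L

2.8 mg/L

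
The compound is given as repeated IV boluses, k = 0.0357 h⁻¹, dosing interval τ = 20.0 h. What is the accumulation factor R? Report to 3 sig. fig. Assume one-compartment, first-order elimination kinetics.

e^(−kτ) = e^(−0.03570 × 20.0) = 0.4897
Accumulation ratio R = 1 / (1 − e^(−kτ)) = 1 / (1 − 0.4897) = 1.960

1.96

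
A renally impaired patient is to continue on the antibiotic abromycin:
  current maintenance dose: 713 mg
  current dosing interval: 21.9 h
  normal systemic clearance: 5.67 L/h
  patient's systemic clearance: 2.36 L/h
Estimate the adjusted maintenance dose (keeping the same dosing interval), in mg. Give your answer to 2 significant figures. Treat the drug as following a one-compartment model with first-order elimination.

300 mg

To keep the same average steady-state level, dosing rate must scale with clearance.
CL ratio = 2.36 / 5.67 = 0.4162
New dose (same interval) = 713 × 0.4162 = 296.8 mg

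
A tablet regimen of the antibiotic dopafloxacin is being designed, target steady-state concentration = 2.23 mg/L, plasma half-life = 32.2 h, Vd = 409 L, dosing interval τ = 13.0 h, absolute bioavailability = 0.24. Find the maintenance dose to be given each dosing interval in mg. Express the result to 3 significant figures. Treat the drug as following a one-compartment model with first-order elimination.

k = ln2 / t½ = 0.693147 / 32.2 = 0.02153 h⁻¹
CL = k × Vd = 0.02153 × 409 = 8.806 L/h
At steady state, F × (Dose/τ) = Css × CL.
Dose = Css × CL × τ / F = 2.23 × 8.806 × 13.0 / 0.24 = 1064 mg

1060 mg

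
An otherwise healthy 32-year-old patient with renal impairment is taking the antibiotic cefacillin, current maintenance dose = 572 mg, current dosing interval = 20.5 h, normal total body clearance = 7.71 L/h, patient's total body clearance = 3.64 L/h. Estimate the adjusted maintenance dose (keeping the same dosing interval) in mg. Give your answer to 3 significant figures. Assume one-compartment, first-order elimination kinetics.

To keep the same average steady-state level, dosing rate must scale with clearance.
CL ratio = 3.64 / 7.71 = 0.4721
New dose (same interval) = 572 × 0.4721 = 270.0 mg

270 mg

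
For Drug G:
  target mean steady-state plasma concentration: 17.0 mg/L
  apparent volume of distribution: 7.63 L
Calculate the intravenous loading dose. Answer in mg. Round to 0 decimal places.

130 mg

LD = Css × Vd = 17.0 × 7.63 = 129.7 mg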